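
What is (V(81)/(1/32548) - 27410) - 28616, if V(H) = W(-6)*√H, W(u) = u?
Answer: -1813618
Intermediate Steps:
V(H) = -6*√H
(V(81)/(1/32548) - 27410) - 28616 = ((-6*√81)/(1/32548) - 27410) - 28616 = ((-6*9)/(1/32548) - 27410) - 28616 = (-54*32548 - 27410) - 28616 = (-1757592 - 27410) - 28616 = -1785002 - 28616 = -1813618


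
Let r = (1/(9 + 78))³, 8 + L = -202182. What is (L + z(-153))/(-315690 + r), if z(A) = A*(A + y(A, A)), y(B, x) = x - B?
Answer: 117727824843/207882812069 ≈ 0.56632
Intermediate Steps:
L = -202190 (L = -8 - 202182 = -202190)
r = 1/658503 (r = (1/87)³ = 1/658503 ≈ 1.5186e-6)
z(A) = A² (z(A) = A*(A + (A - A)) = A*(A + 0) = A*A = A²)
(L + z(-153))/(-315690 + r) = (-202190 + (-153)²)/(-315690 + 1/658503) = (-202190 + 23409)/(-207882812069/658503) = -178781*(-658503/207882812069) = 117727824843/207882812069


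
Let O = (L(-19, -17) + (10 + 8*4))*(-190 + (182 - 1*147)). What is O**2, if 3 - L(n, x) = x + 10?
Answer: 64963600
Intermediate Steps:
L(n, x) = -7 - x (L(n, x) = 3 - (x + 10) = 3 - (10 + x) = 3 + (-10 - x) = -7 - x)
O = -8060 (O = ((-7 - 1*(-17)) + (10 + 8*4))*(-190 + (182 - 1*147)) = ((-7 + 17) + (10 + 32))*(-190 + (182 - 147)) = (10 + 42)*(-190 + 35) = 52*(-155) = -8060)
O**2 = (-8060)**2 = 64963600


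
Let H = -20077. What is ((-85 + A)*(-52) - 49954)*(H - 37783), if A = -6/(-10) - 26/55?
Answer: 2634980168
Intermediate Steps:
A = 7/55 (A = -6*(-⅒) - 26*1/55 = ⅗ - 26/55 = 7/55 ≈ 0.12727)
((-85 + A)*(-52) - 49954)*(H - 37783) = ((-85 + 7/55)*(-52) - 49954)*(-20077 - 37783) = (-4668/55*(-52) - 49954)*(-57860) = (242736/55 - 49954)*(-57860) = -2504734/55*(-57860) = 2634980168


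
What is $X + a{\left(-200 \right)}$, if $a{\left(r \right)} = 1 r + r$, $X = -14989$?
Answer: $-15389$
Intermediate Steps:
$a{\left(r \right)} = 2 r$ ($a{\left(r \right)} = r + r = 2 r$)
$X + a{\left(-200 \right)} = -14989 + 2 \left(-200\right) = -14989 - 400 = -15389$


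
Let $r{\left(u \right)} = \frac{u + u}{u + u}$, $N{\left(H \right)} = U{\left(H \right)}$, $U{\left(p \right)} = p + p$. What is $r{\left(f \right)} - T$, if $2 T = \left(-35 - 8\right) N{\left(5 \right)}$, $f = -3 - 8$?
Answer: $216$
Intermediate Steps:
$U{\left(p \right)} = 2 p$
$N{\left(H \right)} = 2 H$
$f = -11$ ($f = -3 - 8 = -11$)
$r{\left(u \right)} = 1$ ($r{\left(u \right)} = \frac{2 u}{2 u} = 2 u \frac{1}{2 u} = 1$)
$T = -215$ ($T = \frac{\left(-35 - 8\right) 2 \cdot 5}{2} = \frac{\left(-43\right) 10}{2} = \frac{1}{2} \left(-430\right) = -215$)
$r{\left(f \right)} - T = 1 - -215 = 1 + 215 = 216$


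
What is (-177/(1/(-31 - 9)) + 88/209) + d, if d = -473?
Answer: 125541/19 ≈ 6607.4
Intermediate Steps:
(-177/(1/(-31 - 9)) + 88/209) + d = (-177/(1/(-31 - 9)) + 88/209) - 473 = (-177/(1/(-40)) + 88*(1/209)) - 473 = (-177/(-1/40) + 8/19) - 473 = (-177*(-40) + 8/19) - 473 = (7080 + 8/19) - 473 = 134528/19 - 473 = 125541/19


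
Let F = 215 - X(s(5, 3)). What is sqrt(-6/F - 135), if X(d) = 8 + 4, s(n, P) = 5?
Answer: I*sqrt(5564433)/203 ≈ 11.62*I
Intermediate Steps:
X(d) = 12
F = 203 (F = 215 - 1*12 = 215 - 12 = 203)
sqrt(-6/F - 135) = sqrt(-6/203 - 135) = sqrt(-27411/203) = I*sqrt(5564433)/203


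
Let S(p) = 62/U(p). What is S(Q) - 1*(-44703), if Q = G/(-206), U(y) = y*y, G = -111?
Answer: 553416695/12321 ≈ 44917.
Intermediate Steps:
U(y) = y²
Q = 111/206 (Q = -111/(-206) = -111*(-1/206) = 111/206 ≈ 0.53883)
S(p) = 62/p² (S(p) = 62/(p²) = 62/p²)
S(Q) - 1*(-44703) = 62/(111/206)² - 1*(-44703) = 62*(42436/12321) + 44703 = 2631032/12321 + 44703 = 553416695/12321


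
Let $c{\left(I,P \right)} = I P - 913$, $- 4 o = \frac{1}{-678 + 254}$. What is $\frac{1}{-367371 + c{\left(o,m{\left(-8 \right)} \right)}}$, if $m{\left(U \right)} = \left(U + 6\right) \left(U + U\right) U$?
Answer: $- \frac{53}{19519060} \approx -2.7153 \cdot 10^{-6}$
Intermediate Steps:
$o = \frac{1}{1696}$ ($o = - \frac{1}{4 \left(-678 + 254\right)} = - \frac{1}{4 \left(-424\right)} = \left(- \frac{1}{4}\right) \left(- \frac{1}{424}\right) = \frac{1}{1696} \approx 0.00058962$)
$m{\left(U \right)} = 2 U^{2} \left(6 + U\right)$ ($m{\left(U \right)} = \left(6 + U\right) 2 U U = 2 U \left(6 + U\right) U = 2 U^{2} \left(6 + U\right)$)
$c{\left(I,P \right)} = -913 + I P$
$\frac{1}{-367371 + c{\left(o,m{\left(-8 \right)} \right)}} = \frac{1}{-367371 - \left(913 - \frac{2 \left(-8\right)^{2} \left(6 - 8\right)}{1696}\right)} = \frac{1}{-367371 - \left(913 - \frac{2 \cdot 64 \left(-2\right)}{1696}\right)} = \frac{1}{-367371 + \left(-913 + \frac{1}{1696} \left(-256\right)\right)} = \frac{1}{-367371 - \frac{48397}{53}} = \frac{1}{- \frac{19519060}{53}} = - \frac{53}{19519060}$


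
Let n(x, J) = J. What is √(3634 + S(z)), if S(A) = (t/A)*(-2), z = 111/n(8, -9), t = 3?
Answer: 2*√1243903/37 ≈ 60.287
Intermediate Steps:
z = -37/3 (z = 111/(-9) = 111*(-⅑) = -37/3 ≈ -12.333)
S(A) = -6/A (S(A) = (3/A)*(-2) = -6/A)
√(3634 + S(z)) = √(3634 - 6/(-37/3)) = √(3634 - 6*(-3/37)) = √(3634 + 18/37) = √(134476/37) = 2*√1243903/37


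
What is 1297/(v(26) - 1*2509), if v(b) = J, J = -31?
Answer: -1297/2540 ≈ -0.51063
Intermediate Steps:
v(b) = -31
1297/(v(26) - 1*2509) = 1297/(-31 - 1*2509) = 1297/(-31 - 2509) = 1297/(-2540) = 1297*(-1/2540) = -1297/2540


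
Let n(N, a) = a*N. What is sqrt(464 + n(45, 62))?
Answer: sqrt(3254) ≈ 57.044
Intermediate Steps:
n(N, a) = N*a
sqrt(464 + n(45, 62)) = sqrt(464 + 45*62) = sqrt(464 + 2790) = sqrt(3254)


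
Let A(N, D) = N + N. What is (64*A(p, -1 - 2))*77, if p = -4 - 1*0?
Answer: -39424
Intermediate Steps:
p = -4 (p = -4 + 0 = -4)
A(N, D) = 2*N
(64*A(p, -1 - 2))*77 = (64*(2*(-4)))*77 = (64*(-8))*77 = -512*77 = -39424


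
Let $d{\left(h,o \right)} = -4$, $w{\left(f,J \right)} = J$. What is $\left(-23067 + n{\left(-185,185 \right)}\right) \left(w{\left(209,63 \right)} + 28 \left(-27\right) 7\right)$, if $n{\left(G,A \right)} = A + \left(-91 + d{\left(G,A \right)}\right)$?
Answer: $120146733$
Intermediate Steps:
$n{\left(G,A \right)} = -95 + A$ ($n{\left(G,A \right)} = A - 95 = -95 + A$)
$\left(-23067 + n{\left(-185,185 \right)}\right) \left(w{\left(209,63 \right)} + 28 \left(-27\right) 7\right) = \left(-23067 + \left(-95 + 185\right)\right) \left(63 + 28 \left(-27\right) 7\right) = \left(-23067 + 90\right) \left(63 - 5292\right) = - 22977 \left(63 - 5292\right) = \left(-22977\right) \left(-5229\right) = 120146733$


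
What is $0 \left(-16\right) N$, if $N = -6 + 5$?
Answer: $0$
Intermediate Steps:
$N = -1$
$0 \left(-16\right) N = 0 \left(-16\right) \left(-1\right) = 0 \left(-1\right) = 0$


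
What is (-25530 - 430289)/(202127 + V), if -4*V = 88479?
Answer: -1823276/720029 ≈ -2.5322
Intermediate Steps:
V = -88479/4 (V = -1/4*88479 = -88479/4 ≈ -22120.)
(-25530 - 430289)/(202127 + V) = (-25530 - 430289)/(202127 - 88479/4) = -455819/720029/4 = -455819*4/720029 = -1823276/720029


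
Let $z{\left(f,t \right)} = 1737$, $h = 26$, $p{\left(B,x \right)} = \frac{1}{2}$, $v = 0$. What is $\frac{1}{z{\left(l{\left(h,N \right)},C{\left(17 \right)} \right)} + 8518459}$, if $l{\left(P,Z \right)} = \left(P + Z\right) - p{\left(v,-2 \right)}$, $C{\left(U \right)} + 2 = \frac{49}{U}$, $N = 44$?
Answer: $\frac{1}{8520196} \approx 1.1737 \cdot 10^{-7}$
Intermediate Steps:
$p{\left(B,x \right)} = \frac{1}{2}$
$C{\left(U \right)} = -2 + \frac{49}{U}$
$l{\left(P,Z \right)} = - \frac{1}{2} + P + Z$ ($l{\left(P,Z \right)} = \left(P + Z\right) - \frac{1}{2} = - \frac{1}{2} + P + Z$)
$\frac{1}{z{\left(l{\left(h,N \right)},C{\left(17 \right)} \right)} + 8518459} = \frac{1}{1737 + 8518459} = \frac{1}{8520196}$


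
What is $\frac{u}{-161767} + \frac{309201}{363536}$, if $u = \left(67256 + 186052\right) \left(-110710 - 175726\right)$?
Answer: $\frac{26376960813296535}{58808128112} \approx 4.4853 \cdot 10^{5}$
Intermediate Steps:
$u = -72556530288$ ($u = 253308 \left(-286436\right) = -72556530288$)
$\frac{u}{-161767} + \frac{309201}{363536} = - \frac{72556530288}{-161767} + \frac{309201}{363536} = \left(-72556530288\right) \left(- \frac{1}{161767}\right) + 309201 \cdot \frac{1}{363536} = \frac{72556530288}{161767} + \frac{309201}{363536} = \frac{26376960813296535}{58808128112}$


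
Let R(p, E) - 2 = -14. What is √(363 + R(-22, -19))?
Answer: 3*√39 ≈ 18.735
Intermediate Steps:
R(p, E) = -12 (R(p, E) = 2 - 14 = -12)
√(363 + R(-22, -19)) = √(363 - 12) = √351 = 3*√39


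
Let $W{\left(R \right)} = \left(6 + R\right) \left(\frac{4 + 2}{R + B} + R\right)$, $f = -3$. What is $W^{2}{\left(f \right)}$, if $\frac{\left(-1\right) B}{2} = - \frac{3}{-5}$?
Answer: $\frac{8649}{49} \approx 176.51$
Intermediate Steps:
$B = - \frac{6}{5}$ ($B = - 2 \left(- \frac{3}{-5}\right) = - 2 \left(\left(-3\right) \left(- \frac{1}{5}\right)\right) = \left(-2\right) \frac{3}{5} = - \frac{6}{5} \approx -1.2$)
$W{\left(R \right)} = \left(6 + R\right) \left(R + \frac{6}{- \frac{6}{5} + R}\right)$ ($W{\left(R \right)} = \left(6 + R\right) \left(\frac{4 + 2}{R - \frac{6}{5}} + R\right) = \left(6 + R\right) \left(\frac{6}{- \frac{6}{5} + R} + R\right) = \left(6 + R\right) \left(R + \frac{6}{- \frac{6}{5} + R}\right)$)
$W^{2}{\left(f \right)} = \left(\frac{180 - -18 + 5 \left(-3\right)^{3} + 24 \left(-3\right)^{2}}{-6 + 5 \left(-3\right)}\right)^{2} = \left(\frac{180 + 18 + 5 \left(-27\right) + 24 \cdot 9}{-6 - 15}\right)^{2} = \left(\frac{180 + 18 - 135 + 216}{-21}\right)^{2} = \left(\left(- \frac{1}{21}\right) 279\right)^{2} = \left(- \frac{93}{7}\right)^{2} = \frac{8649}{49}$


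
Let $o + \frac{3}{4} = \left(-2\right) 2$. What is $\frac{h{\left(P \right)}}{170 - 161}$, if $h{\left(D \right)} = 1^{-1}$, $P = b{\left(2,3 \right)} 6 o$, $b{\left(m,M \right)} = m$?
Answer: $\frac{1}{9} \approx 0.11111$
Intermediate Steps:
$o = - \frac{19}{4}$ ($o = - \frac{3}{4} - 4 = - \frac{19}{4} \approx -4.75$)
$P = -57$ ($P = 2 \cdot 6 \left(- \frac{19}{4}\right) = 12 \left(- \frac{19}{4}\right) = -57$)
$h{\left(D \right)} = 1$
$\frac{h{\left(P \right)}}{170 - 161} = \frac{1}{170 - 161} \cdot 1 = \frac{1}{9} \cdot 1 = \frac{1}{9}$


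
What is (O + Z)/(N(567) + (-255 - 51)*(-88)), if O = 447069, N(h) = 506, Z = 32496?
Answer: 479565/27434 ≈ 17.481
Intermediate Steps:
(O + Z)/(N(567) + (-255 - 51)*(-88)) = (447069 + 32496)/(506 + (-255 - 51)*(-88)) = 479565/(506 - 306*(-88)) = 479565/(506 + 26928) = 479565/27434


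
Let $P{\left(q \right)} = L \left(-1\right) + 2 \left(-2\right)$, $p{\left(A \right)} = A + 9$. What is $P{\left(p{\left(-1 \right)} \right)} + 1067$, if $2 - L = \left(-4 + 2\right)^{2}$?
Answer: $1065$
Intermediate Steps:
$p{\left(A \right)} = 9 + A$
$L = -2$ ($L = 2 - \left(-4 + 2\right)^{2} = 2 - \left(-2\right)^{2} = 2 - 4 = -2$)
$P{\left(q \right)} = -2$ ($P{\left(q \right)} = \left(-2\right) \left(-1\right) + 2 \left(-2\right) = 2 - 4 = -2$)
$P{\left(p{\left(-1 \right)} \right)} + 1067 = -2 + 1067 = 1065$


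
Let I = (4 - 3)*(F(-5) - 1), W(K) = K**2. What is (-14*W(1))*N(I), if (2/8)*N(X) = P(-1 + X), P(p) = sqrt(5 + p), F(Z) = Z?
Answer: -56*I*sqrt(2) ≈ -79.196*I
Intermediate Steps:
I = -6 (I = (4 - 3)*(-5 - 1) = 1*(-6) = -6)
N(X) = 4*sqrt(4 + X) (N(X) = 4*sqrt(5 + (-1 + X)) = 4*sqrt(4 + X))
(-14*W(1))*N(I) = (-14*1**2)*(4*sqrt(4 - 6)) = (-14*1)*(4*sqrt(-2)) = -56*I*sqrt(2)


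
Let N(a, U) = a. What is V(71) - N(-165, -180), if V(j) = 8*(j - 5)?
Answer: 693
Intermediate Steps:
V(j) = -40 + 8*j (V(j) = 8*(-5 + j) = -40 + 8*j)
V(71) - N(-165, -180) = (-40 + 8*71) - 1*(-165) = (-40 + 568) + 165 = 528 + 165 = 693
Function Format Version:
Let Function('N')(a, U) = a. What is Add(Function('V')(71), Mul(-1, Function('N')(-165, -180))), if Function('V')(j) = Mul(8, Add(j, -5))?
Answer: 693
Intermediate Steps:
Function('V')(j) = Add(-40, Mul(8, j)) (Function('V')(j) = Mul(8, Add(-5, j)) = Add(-40, Mul(8, j)))
Add(Function('V')(71), Mul(-1, Function('N')(-165, -180))) = Add(Add(-40, Mul(8, 71)), Mul(-1, -165)) = Add(Add(-40, 568), 165) = Add(528, 165) = 693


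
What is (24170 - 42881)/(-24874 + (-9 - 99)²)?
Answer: 18711/13210 ≈ 1.4164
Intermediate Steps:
(24170 - 42881)/(-24874 + (-9 - 99)²) = -18711/(-24874 + (-108)²) = -18711/(-24874 + 11664) = -18711/(-13210) = -18711*(-1/13210) = 18711/13210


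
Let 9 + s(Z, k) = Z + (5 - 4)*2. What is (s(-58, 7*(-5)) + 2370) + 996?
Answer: 3301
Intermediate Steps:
s(Z, k) = -7 + Z (s(Z, k) = -9 + (Z + (5 - 4)*2) = -9 + (Z + 1*2) = -9 + (Z + 2) = -9 + (2 + Z) = -7 + Z)
(s(-58, 7*(-5)) + 2370) + 996 = ((-7 - 58) + 2370) + 996 = (-65 + 2370) + 996 = 2305 + 996 = 3301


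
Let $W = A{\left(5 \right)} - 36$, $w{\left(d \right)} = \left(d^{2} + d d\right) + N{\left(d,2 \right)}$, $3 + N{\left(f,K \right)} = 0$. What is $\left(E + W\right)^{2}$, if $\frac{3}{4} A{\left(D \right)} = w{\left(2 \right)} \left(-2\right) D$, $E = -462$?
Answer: $\frac{2869636}{9} \approx 3.1885 \cdot 10^{5}$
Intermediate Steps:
$N{\left(f,K \right)} = -3$ ($N{\left(f,K \right)} = -3 + 0 = -3$)
$w{\left(d \right)} = -3 + 2 d^{2}$ ($w{\left(d \right)} = \left(d^{2} + d d\right) - 3 = \left(d^{2} + d^{2}\right) - 3 = 2 d^{2} - 3 = -3 + 2 d^{2}$)
$A{\left(D \right)} = - \frac{40 D}{3}$ ($A{\left(D \right)} = \frac{4 \left(-3 + 2 \cdot 2^{2}\right) \left(-2\right) D}{3} = \frac{4 \left(-3 + 2 \cdot 4\right) \left(-2\right) D}{3} = \frac{4 \left(-3 + 8\right) \left(-2\right) D}{3} = \frac{4 \cdot 5 \left(-2\right) D}{3} = \frac{4 \left(- 10 D\right)}{3} = - \frac{40 D}{3}$)
$W = - \frac{308}{3}$ ($W = \left(- \frac{40}{3}\right) 5 - 36 = - \frac{200}{3} - 36 = - \frac{308}{3} \approx -102.67$)
$\left(E + W\right)^{2} = \left(-462 - \frac{308}{3}\right)^{2} = \left(- \frac{1694}{3}\right)^{2} = \frac{2869636}{9}$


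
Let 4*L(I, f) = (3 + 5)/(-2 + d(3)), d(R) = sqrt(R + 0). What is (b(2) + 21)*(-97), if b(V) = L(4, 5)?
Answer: -1649 + 194*sqrt(3) ≈ -1313.0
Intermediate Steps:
d(R) = sqrt(R)
L(I, f) = 2/(-2 + sqrt(3)) (L(I, f) = ((3 + 5)/(-2 + sqrt(3)))/4 = (8/(-2 + sqrt(3)))/4 = 2/(-2 + sqrt(3)))
b(V) = -4 - 2*sqrt(3)
(b(2) + 21)*(-97) = ((-4 - 2*sqrt(3)) + 21)*(-97) = (17 - 2*sqrt(3))*(-97) = -1649 + 194*sqrt(3)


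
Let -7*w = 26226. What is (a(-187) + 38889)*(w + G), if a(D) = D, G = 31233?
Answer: 7446458310/7 ≈ 1.0638e+9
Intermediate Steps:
w = -26226/7 (w = -1/7*26226 = -26226/7 ≈ -3746.6)
(a(-187) + 38889)*(w + G) = (-187 + 38889)*(-26226/7 + 31233) = 38702*(192405/7) = 7446458310/7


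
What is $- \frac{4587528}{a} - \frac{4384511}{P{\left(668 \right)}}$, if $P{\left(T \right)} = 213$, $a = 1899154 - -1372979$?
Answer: $- \frac{4782560091809}{232321443} \approx -20586.0$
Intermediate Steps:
$a = 3272133$ ($a = 1899154 + 1372979 = 3272133$)
$- \frac{4587528}{a} - \frac{4384511}{P{\left(668 \right)}} = - \frac{4587528}{3272133} - \frac{4384511}{213} = \left(-4587528\right) \frac{1}{3272133} - \frac{4384511}{213} = - \frac{1529176}{1090711} - \frac{4384511}{213} = - \frac{4782560091809}{232321443}$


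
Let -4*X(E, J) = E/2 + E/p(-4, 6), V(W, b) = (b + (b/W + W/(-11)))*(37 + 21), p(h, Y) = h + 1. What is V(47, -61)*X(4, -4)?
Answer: 998093/1551 ≈ 643.52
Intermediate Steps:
p(h, Y) = 1 + h
V(W, b) = 58*b - 58*W/11 + 58*b/W (V(W, b) = (b + (b/W + W*(-1/11)))*58 = (b + (b/W - W/11))*58 = (b + (-W/11 + b/W))*58 = (b - W/11 + b/W)*58 = 58*b - 58*W/11 + 58*b/W)
X(E, J) = -E/24 (X(E, J) = -(E/2 + E/(1 - 4))/4 = -(E*(½) + E/(-3))/4 = -(E/2 + E*(-⅓))/4 = -(E/2 - E/3)/4 = -E/24)
V(47, -61)*X(4, -4) = (58*(-61) - 58/11*47 + 58*(-61)/47)*(-1/24*4) = (-3538 - 2726/11 + 58*(-61)*(1/47))*(-⅙) = (-3538 - 2726/11 - 3538/47)*(-⅙) = -1996186/517*(-⅙) = 998093/1551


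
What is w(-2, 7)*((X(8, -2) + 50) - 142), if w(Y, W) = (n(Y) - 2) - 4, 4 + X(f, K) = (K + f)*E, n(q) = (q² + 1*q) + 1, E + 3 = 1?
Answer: 324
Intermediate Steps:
E = -2 (E = -3 + 1 = -2)
n(q) = 1 + q + q² (n(q) = (q² + q) + 1 = (q + q²) + 1 = 1 + q + q²)
X(f, K) = -4 - 2*K - 2*f (X(f, K) = -4 + (K + f)*(-2) = -4 + (-2*K - 2*f) = -4 - 2*K - 2*f)
w(Y, W) = -5 + Y + Y² (w(Y, W) = ((1 + Y + Y²) - 2) - 4 = (-1 + Y + Y²) - 4 = -5 + Y + Y²)
w(-2, 7)*((X(8, -2) + 50) - 142) = (-5 - 2 + (-2)²)*(((-4 - 2*(-2) - 2*8) + 50) - 142) = (-5 - 2 + 4)*(((-4 + 4 - 16) + 50) - 142) = -3*((-16 + 50) - 142) = -3*(34 - 142) = -3*(-108) = 324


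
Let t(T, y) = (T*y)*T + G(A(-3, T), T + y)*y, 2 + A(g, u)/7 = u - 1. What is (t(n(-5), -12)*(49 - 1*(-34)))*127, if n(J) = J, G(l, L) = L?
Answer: -1011936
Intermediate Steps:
A(g, u) = -21 + 7*u (A(g, u) = -14 + 7*(u - 1) = -14 + 7*(-1 + u) = -14 + (-7 + 7*u) = -21 + 7*u)
t(T, y) = y*T² + y*(T + y) (t(T, y) = (T*y)*T + (T + y)*y = y*T² + y*(T + y))
(t(n(-5), -12)*(49 - 1*(-34)))*127 = ((-12*(-5 - 12 + (-5)²))*(49 - 1*(-34)))*127 = ((-12*(-5 - 12 + 25))*(49 + 34))*127 = (-12*8*83)*127 = -96*83*127 = -7968*127 = -1011936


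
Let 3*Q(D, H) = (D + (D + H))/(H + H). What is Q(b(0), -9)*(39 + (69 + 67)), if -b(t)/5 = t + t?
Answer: 175/6 ≈ 29.167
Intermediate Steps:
b(t) = -10*t (b(t) = -5*(t + t) = -10*t)
Q(D, H) = (H + 2*D)/(6*H) (Q(D, H) = ((D + (D + H))/(H + H))/3 = ((H + 2*D)/((2*H)))/3 = ((H + 2*D)*(1/(2*H)))/3 = ((H + 2*D)/(2*H))/3 = (H + 2*D)/(6*H))
Q(b(0), -9)*(39 + (69 + 67)) = ((1/6)*(-9 + 2*(-10*0))/(-9))*(39 + (69 + 67)) = ((1/6)*(-1/9)*(-9 + 2*0))*(39 + 136) = ((1/6)*(-1/9)*(-9 + 0))*175 = ((1/6)*(-1/9)*(-9))*175 = (1/6)*175 = 175/6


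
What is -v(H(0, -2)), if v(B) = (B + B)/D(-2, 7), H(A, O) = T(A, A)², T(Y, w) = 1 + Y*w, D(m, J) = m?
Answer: 1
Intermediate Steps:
H(A, O) = (1 + A²)² (H(A, O) = (1 + A*A)² = (1 + A²)²)
v(B) = -B (v(B) = (B + B)/(-2) = (2*B)*(-½) = -B)
-v(H(0, -2)) = -(-1)*(1 + 0²)² = -(-1)*(1 + 0)² = -(-1)*1² = -(-1) = -1*(-1) = 1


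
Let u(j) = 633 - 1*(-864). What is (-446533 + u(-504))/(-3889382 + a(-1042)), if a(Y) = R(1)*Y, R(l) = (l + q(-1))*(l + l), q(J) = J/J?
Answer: 222518/1946775 ≈ 0.11430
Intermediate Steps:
q(J) = 1
R(l) = 2*l*(1 + l) (R(l) = (l + 1)*(l + l) = (1 + l)*(2*l) = 2*l*(1 + l))
u(j) = 1497 (u(j) = 633 + 864 = 1497)
a(Y) = 4*Y (a(Y) = (2*1*(1 + 1))*Y = (2*1*2)*Y = 4*Y)
(-446533 + u(-504))/(-3889382 + a(-1042)) = (-446533 + 1497)/(-3889382 + 4*(-1042)) = -445036/(-3889382 - 4168) = -445036/(-3893550) = -445036*(-1/3893550) = 222518/1946775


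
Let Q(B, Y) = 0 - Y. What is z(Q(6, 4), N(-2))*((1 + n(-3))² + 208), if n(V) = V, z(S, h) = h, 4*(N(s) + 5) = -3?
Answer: -1219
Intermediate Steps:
N(s) = -23/4 (N(s) = -5 + (¼)*(-3) = -5 - ¾ = -23/4)
Q(B, Y) = -Y
z(Q(6, 4), N(-2))*((1 + n(-3))² + 208) = -23*((1 - 3)² + 208)/4 = -23*((-2)² + 208)/4 = -23*(4 + 208)/4 = -23/4*212 = -1219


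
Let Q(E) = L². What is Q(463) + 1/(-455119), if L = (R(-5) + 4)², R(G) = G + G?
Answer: 589834223/455119 ≈ 1296.0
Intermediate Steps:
R(G) = 2*G
L = 36 (L = (2*(-5) + 4)² = (-10 + 4)² = (-6)² = 36)
Q(E) = 1296 (Q(E) = 36² = 1296)
Q(463) + 1/(-455119) = 1296 + 1/(-455119) = 1296 - 1/455119 = 589834223/455119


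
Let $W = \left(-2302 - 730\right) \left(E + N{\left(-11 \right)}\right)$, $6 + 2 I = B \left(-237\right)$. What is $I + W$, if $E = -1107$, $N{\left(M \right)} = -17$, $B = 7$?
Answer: $\frac{6814271}{2} \approx 3.4071 \cdot 10^{6}$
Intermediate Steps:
$I = - \frac{1665}{2}$ ($I = -3 + \frac{7 \left(-237\right)}{2} = -3 + \frac{1}{2} \left(-1659\right) = -3 - \frac{1659}{2} = - \frac{1665}{2} \approx -832.5$)
$W = 3407968$ ($W = \left(-2302 - 730\right) \left(-1107 - 17\right) = \left(-3032\right) \left(-1124\right) = 3407968$)
$I + W = - \frac{1665}{2} + 3407968 = \frac{6814271}{2}$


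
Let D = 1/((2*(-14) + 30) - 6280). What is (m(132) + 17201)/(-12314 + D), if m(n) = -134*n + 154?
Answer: 2090574/77307293 ≈ 0.027042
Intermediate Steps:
m(n) = 154 - 134*n
D = -1/6278 (D = 1/((-28 + 30) - 6280) = 1/(2 - 6280) = 1/(-6278) = -1/6278 ≈ -0.00015929)
(m(132) + 17201)/(-12314 + D) = ((154 - 134*132) + 17201)/(-12314 - 1/6278) = ((154 - 17688) + 17201)/(-77307293/6278) = (-17534 + 17201)*(-6278/77307293) = -333*(-6278/77307293) = 2090574/77307293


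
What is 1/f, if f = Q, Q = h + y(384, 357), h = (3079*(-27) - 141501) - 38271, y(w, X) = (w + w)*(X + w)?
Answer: 1/306183 ≈ 3.2660e-6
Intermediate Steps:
y(w, X) = 2*w*(X + w) (y(w, X) = (2*w)*(X + w) = 2*w*(X + w))
h = -262905 (h = (-83133 - 141501) - 38271 = -224634 - 38271 = -262905)
Q = 306183 (Q = -262905 + 2*384*(357 + 384) = -262905 + 2*384*741 = -262905 + 569088 = 306183)
f = 306183
1/f = 1/306183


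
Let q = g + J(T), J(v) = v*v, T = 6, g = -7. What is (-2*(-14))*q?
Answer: 812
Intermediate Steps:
J(v) = v**2
q = 29 (q = -7 + 6**2 = -7 + 36 = 29)
(-2*(-14))*q = -2*(-14)*29 = 28*29 = 812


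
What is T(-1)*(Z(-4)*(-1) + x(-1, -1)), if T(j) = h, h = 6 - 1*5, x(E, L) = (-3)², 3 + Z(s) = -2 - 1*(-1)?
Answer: 13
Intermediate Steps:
Z(s) = -4 (Z(s) = -3 + (-2 - 1*(-1)) = -3 + (-2 + 1) = -3 - 1 = -4)
x(E, L) = 9
h = 1 (h = 6 - 5 = 1)
T(j) = 1
T(-1)*(Z(-4)*(-1) + x(-1, -1)) = 1*(-4*(-1) + 9) = 1*(4 + 9) = 1*13 = 13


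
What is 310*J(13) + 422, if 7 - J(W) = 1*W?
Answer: -1438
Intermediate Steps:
J(W) = 7 - W
310*J(13) + 422 = 310*(7 - 1*13) + 422 = 310*(7 - 13) + 422 = 310*(-6) + 422 = -1860 + 422 = -1438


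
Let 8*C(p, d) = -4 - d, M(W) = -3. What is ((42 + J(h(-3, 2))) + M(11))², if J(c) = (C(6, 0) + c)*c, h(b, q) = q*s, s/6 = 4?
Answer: 5377761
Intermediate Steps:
s = 24 (s = 6*4 = 24)
h(b, q) = 24*q (h(b, q) = q*24 = 24*q)
C(p, d) = -½ - d/8 (C(p, d) = (-4 - d)/8 = -½ - d/8)
J(c) = c*(-½ + c) (J(c) = ((-½ - ⅛*0) + c)*c = ((-½ + 0) + c)*c = (-½ + c)*c = c*(-½ + c))
((42 + J(h(-3, 2))) + M(11))² = ((42 + (24*2)*(-½ + 24*2)) - 3)² = ((42 + 48*(-½ + 48)) - 3)² = ((42 + 48*(95/2)) - 3)² = ((42 + 2280) - 3)² = (2322 - 3)² = 2319² = 5377761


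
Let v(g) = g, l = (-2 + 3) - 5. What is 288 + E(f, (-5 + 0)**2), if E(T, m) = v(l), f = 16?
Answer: 284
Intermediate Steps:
l = -4 (l = 1 - 5 = -4)
E(T, m) = -4
288 + E(f, (-5 + 0)**2) = 288 - 4 = 284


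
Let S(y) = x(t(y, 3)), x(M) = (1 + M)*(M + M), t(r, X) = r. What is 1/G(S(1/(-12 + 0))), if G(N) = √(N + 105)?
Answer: 6*√15098/7549 ≈ 0.097661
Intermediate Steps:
x(M) = 2*M*(1 + M) (x(M) = (1 + M)*(2*M) = 2*M*(1 + M))
S(y) = 2*y*(1 + y)
G(N) = √(105 + N)
1/G(S(1/(-12 + 0))) = 1/(√(105 + 2*(1 + 1/(-12 + 0))/(-12 + 0))) = 1/(√(105 + 2*(1 + 1/(-12))/(-12))) = 1/(√(105 + 2*(-1/12)*(1 - 1/12))) = 1/(√(105 + 2*(-1/12)*(11/12))) = 1/(√(105 - 11/72)) = 1/(√(7549/72)) = 1/(√15098/12) = 6*√15098/7549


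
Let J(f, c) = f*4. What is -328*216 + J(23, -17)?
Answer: -70756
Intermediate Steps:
J(f, c) = 4*f
-328*216 + J(23, -17) = -328*216 + 4*23 = -70848 + 92 = -70756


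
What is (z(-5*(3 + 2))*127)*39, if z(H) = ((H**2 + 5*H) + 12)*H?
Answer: -63398400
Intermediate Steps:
z(H) = H*(12 + H**2 + 5*H) (z(H) = (12 + H**2 + 5*H)*H = H*(12 + H**2 + 5*H))
(z(-5*(3 + 2))*127)*39 = (((-5*(3 + 2))*(12 + (-5*(3 + 2))**2 + 5*(-5*(3 + 2))))*127)*39 = (((-5*5)*(12 + (-5*5)**2 + 5*(-5*5)))*127)*39 = (-25*(12 + (-25)**2 + 5*(-25))*127)*39 = (-25*(12 + 625 - 125)*127)*39 = (-25*512*127)*39 = -12800*127*39 = -1625600*39 = -63398400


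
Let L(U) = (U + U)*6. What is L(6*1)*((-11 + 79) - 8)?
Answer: 4320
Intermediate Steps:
L(U) = 12*U (L(U) = (2*U)*6 = 12*U)
L(6*1)*((-11 + 79) - 8) = (12*(6*1))*((-11 + 79) - 8) = (12*6)*(68 - 8) = 72*60 = 4320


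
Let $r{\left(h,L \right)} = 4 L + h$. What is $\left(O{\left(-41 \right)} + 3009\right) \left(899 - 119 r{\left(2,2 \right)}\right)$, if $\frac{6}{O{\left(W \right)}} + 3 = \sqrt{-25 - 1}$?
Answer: $- \frac{30641427}{35} + \frac{1746 i \sqrt{26}}{35} \approx -8.7547 \cdot 10^{5} + 254.37 i$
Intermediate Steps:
$O{\left(W \right)} = \frac{6}{-3 + i \sqrt{26}}$ ($O{\left(W \right)} = \frac{6}{-3 + \sqrt{-25 - 1}} = \frac{6}{-3 + \sqrt{-26}} = \frac{6}{-3 + i \sqrt{26}}$)
$r{\left(h,L \right)} = h + 4 L$
$\left(O{\left(-41 \right)} + 3009\right) \left(899 - 119 r{\left(2,2 \right)}\right) = \left(\left(- \frac{18}{35} - \frac{6 i \sqrt{26}}{35}\right) + 3009\right) \left(899 - 119 \left(2 + 4 \cdot 2\right)\right) = \left(\frac{105297}{35} - \frac{6 i \sqrt{26}}{35}\right) \left(899 - 119 \left(2 + 8\right)\right) = \left(\frac{105297}{35} - \frac{6 i \sqrt{26}}{35}\right) \left(899 - 1190\right) = \left(\frac{105297}{35} - \frac{6 i \sqrt{26}}{35}\right) \left(-291\right) = - \frac{30641427}{35} + \frac{1746 i \sqrt{26}}{35}$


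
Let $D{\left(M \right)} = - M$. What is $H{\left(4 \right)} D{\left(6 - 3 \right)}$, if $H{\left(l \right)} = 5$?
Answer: $-15$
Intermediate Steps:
$H{\left(4 \right)} D{\left(6 - 3 \right)} = 5 \left(- (6 - 3)\right) = 5 \left(\left(-1\right) 3\right) = 5 \left(-3\right) = -15$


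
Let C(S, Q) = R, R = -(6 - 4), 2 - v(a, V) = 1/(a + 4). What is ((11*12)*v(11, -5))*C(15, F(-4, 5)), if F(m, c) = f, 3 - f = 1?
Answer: -2552/5 ≈ -510.40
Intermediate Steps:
v(a, V) = 2 - 1/(4 + a) (v(a, V) = 2 - 1/(a + 4) = 2 - 1/(4 + a))
f = 2 (f = 3 - 1*1 = 3 - 1 = 2)
F(m, c) = 2
R = -2 (R = -1*2 = -2)
C(S, Q) = -2
((11*12)*v(11, -5))*C(15, F(-4, 5)) = ((11*12)*((7 + 2*11)/(4 + 11)))*(-2) = (132*((7 + 22)/15))*(-2) = (132*((1/15)*29))*(-2) = (132*(29/15))*(-2) = (1276/5)*(-2) = -2552/5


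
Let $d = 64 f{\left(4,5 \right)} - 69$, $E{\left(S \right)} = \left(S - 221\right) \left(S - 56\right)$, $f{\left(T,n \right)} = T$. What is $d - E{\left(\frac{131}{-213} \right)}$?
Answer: $- \frac{560749033}{45369} \approx -12360.0$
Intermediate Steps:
$E{\left(S \right)} = \left(-221 + S\right) \left(-56 + S\right)$
$d = 187$ ($d = 64 \cdot 4 - 69 = 256 - 69 = 187$)
$d - E{\left(\frac{131}{-213} \right)} = 187 - \left(12376 + \left(\frac{131}{-213}\right)^{2} - 277 \frac{131}{-213}\right) = 187 - \left(12376 + \left(131 \left(- \frac{1}{213}\right)\right)^{2} - 277 \cdot 131 \left(- \frac{1}{213}\right)\right) = 187 - \left(12376 + \left(- \frac{131}{213}\right)^{2} - - \frac{36287}{213}\right) = 187 - \left(12376 + \frac{17161}{45369} + \frac{36287}{213}\right) = 187 - \frac{569233036}{45369} = - \frac{560749033}{45369}$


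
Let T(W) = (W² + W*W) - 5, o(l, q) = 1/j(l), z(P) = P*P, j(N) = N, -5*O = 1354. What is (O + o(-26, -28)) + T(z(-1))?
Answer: -35599/130 ≈ -273.84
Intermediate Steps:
O = -1354/5 (O = -⅕*1354 = -1354/5 ≈ -270.80)
z(P) = P²
o(l, q) = 1/l
T(W) = -5 + 2*W² (T(W) = (W² + W²) - 5 = 2*W² - 5 = -5 + 2*W²)
(O + o(-26, -28)) + T(z(-1)) = (-1354/5 + 1/(-26)) + (-5 + 2*((-1)²)²) = (-1354/5 - 1/26) + (-5 + 2*1²) = -35209/130 + (-5 + 2*1) = -35209/130 + (-5 + 2) = -35209/130 - 3 = -35599/130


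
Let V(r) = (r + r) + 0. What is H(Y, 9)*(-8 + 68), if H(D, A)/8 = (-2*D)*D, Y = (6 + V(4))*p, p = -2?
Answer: -752640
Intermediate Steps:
V(r) = 2*r (V(r) = 2*r + 0 = 2*r)
Y = -28 (Y = (6 + 2*4)*(-2) = (6 + 8)*(-2) = 14*(-2) = -28)
H(D, A) = -16*D² (H(D, A) = 8*((-2*D)*D) = 8*(-2*D²) = -16*D²)
H(Y, 9)*(-8 + 68) = (-16*(-28)²)*(-8 + 68) = -16*784*60 = -12544*60 = -752640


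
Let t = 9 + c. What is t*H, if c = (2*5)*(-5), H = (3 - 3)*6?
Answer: 0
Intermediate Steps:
H = 0 (H = 0*6 = 0)
c = -50 (c = 10*(-5) = -50)
t = -41 (t = 9 - 50 = -41)
t*H = -41*0 = 0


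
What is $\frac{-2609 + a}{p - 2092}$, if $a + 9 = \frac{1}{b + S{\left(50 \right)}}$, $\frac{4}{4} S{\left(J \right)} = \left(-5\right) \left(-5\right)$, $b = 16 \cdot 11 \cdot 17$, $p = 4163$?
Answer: $- \frac{7898505}{6248207} \approx -1.2641$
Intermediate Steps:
$b = 2992$ ($b = 176 \cdot 17 = 2992$)
$S{\left(J \right)} = 25$ ($S{\left(J \right)} = \left(-5\right) \left(-5\right) = 25$)
$a = - \frac{27152}{3017}$ ($a = -9 + \frac{1}{2992 + 25} = -9 + \frac{1}{3017} = - \frac{27152}{3017} \approx -8.9997$)
$\frac{-2609 + a}{p - 2092} = \frac{-2609 - \frac{27152}{3017}}{4163 - 2092} = - \frac{7898505}{3017 \cdot 2071} = \left(- \frac{7898505}{3017}\right) \frac{1}{2071} = - \frac{7898505}{6248207}$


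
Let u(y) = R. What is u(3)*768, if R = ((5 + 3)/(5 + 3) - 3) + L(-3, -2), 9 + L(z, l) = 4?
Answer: -5376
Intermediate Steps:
L(z, l) = -5 (L(z, l) = -9 + 4 = -5)
R = -7 (R = ((5 + 3)/(5 + 3) - 3) - 5 = (8/8 - 3) - 5 = (8*(⅛) - 3) - 5 = (1 - 3) - 5 = -2 - 5 = -7)
u(y) = -7
u(3)*768 = -7*768 = -5376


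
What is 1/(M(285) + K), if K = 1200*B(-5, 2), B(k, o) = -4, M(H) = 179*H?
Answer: 1/46215 ≈ 2.1638e-5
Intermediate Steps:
K = -4800 (K = 1200*(-4) = -4800)
1/(M(285) + K) = 1/(179*285 - 4800) = 1/(51015 - 4800) = 1/46215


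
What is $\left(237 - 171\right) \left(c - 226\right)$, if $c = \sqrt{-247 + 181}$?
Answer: $-14916 + 66 i \sqrt{66} \approx -14916.0 + 536.19 i$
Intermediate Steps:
$c = i \sqrt{66}$ ($c = \sqrt{-66} = i \sqrt{66} \approx 8.124 i$)
$\left(237 - 171\right) \left(c - 226\right) = \left(237 - 171\right) \left(i \sqrt{66} - 226\right) = 66 \left(-226 + i \sqrt{66}\right) = -14916 + 66 i \sqrt{66}$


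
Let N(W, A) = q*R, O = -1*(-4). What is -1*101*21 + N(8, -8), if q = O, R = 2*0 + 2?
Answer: -2113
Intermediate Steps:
O = 4
R = 2 (R = 0 + 2 = 2)
q = 4
N(W, A) = 8 (N(W, A) = 4*2 = 8)
-1*101*21 + N(8, -8) = -1*101*21 + 8 = -101*21 + 8 = -2121 + 8 = -2113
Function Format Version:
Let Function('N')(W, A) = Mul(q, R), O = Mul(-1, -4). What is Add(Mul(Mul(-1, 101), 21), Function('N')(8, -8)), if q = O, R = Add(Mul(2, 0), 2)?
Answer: -2113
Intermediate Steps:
O = 4
R = 2 (R = Add(0, 2) = 2)
q = 4
Function('N')(W, A) = 8 (Function('N')(W, A) = Mul(4, 2) = 8)
Add(Mul(Mul(-1, 101), 21), Function('N')(8, -8)) = Add(Mul(Mul(-1, 101), 21), 8) = Add(Mul(-101, 21), 8) = Add(-2121, 8) = -2113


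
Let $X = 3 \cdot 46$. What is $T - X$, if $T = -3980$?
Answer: $-4118$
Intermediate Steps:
$X = 138$
$T - X = -3980 - 138 = -4118$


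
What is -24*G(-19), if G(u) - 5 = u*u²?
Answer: 164496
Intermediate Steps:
G(u) = 5 + u³ (G(u) = 5 + u*u² = 5 + u³)
-24*G(-19) = -24*(5 + (-19)³) = -24*(5 - 6859) = -24*(-6854) = 164496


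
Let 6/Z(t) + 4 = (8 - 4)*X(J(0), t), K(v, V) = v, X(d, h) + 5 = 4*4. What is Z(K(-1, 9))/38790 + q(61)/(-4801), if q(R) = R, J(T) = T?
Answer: -15769799/1241538600 ≈ -0.012702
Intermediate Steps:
X(d, h) = 11 (X(d, h) = -5 + 4*4 = -5 + 16 = 11)
Z(t) = 3/20 (Z(t) = 6/(-4 + (8 - 4)*11) = 6/(-4 + 4*11) = 6/(-4 + 44) = 6/40 = 6*(1/40) = 3/20)
Z(K(-1, 9))/38790 + q(61)/(-4801) = (3/20)/38790 + 61/(-4801) = (3/20)*(1/38790) + 61*(-1/4801) = 1/258600 - 61/4801 = -15769799/1241538600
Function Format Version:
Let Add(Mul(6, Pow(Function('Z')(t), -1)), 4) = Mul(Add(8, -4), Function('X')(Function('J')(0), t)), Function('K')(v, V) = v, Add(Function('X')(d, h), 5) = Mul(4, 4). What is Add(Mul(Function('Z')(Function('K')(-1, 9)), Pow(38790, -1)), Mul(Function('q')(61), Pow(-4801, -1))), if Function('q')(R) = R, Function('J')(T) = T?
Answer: Rational(-15769799, 1241538600) ≈ -0.012702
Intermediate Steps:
Function('X')(d, h) = 11 (Function('X')(d, h) = Add(-5, Mul(4, 4)) = Add(-5, 16) = 11)
Function('Z')(t) = Rational(3, 20) (Function('Z')(t) = Mul(6, Pow(Add(-4, Mul(Add(8, -4), 11)), -1)) = Mul(6, Pow(Add(-4, Mul(4, 11)), -1)) = Mul(6, Pow(Add(-4, 44), -1)) = Mul(6, Pow(40, -1)) = Mul(6, Rational(1, 40)) = Rational(3, 20))
Add(Mul(Function('Z')(Function('K')(-1, 9)), Pow(38790, -1)), Mul(Function('q')(61), Pow(-4801, -1))) = Add(Mul(Rational(3, 20), Pow(38790, -1)), Mul(61, Pow(-4801, -1))) = Add(Mul(Rational(3, 20), Rational(1, 38790)), Mul(61, Rational(-1, 4801))) = Add(Rational(1, 258600), Rational(-61, 4801)) = Rational(-15769799, 1241538600)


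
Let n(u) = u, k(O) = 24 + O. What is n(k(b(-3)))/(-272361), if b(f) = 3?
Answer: -9/90787 ≈ -9.9133e-5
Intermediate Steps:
n(k(b(-3)))/(-272361) = (24 + 3)/(-272361) = 27*(-1/272361) = -9/90787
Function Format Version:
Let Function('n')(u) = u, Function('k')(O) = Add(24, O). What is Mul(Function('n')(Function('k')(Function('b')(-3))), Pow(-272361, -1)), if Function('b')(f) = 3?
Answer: Rational(-9, 90787) ≈ -9.9133e-5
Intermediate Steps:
Mul(Function('n')(Function('k')(Function('b')(-3))), Pow(-272361, -1)) = Mul(Add(24, 3), Pow(-272361, -1)) = Mul(27, Rational(-1, 272361)) = Rational(-9, 90787)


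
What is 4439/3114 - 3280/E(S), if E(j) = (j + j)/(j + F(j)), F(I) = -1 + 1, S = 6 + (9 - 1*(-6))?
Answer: -5102521/3114 ≈ -1638.6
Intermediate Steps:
S = 21 (S = 6 + (9 + 6) = 6 + 15 = 21)
F(I) = 0
E(j) = 2 (E(j) = (j + j)/(j + 0) = (2*j)/j = 2)
4439/3114 - 3280/E(S) = 4439/3114 - 3280/2 = 4439*(1/3114) - 3280*1/2 = 4439/3114 - 1640 = -5102521/3114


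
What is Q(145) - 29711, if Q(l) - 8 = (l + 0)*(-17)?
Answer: -32168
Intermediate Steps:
Q(l) = 8 - 17*l (Q(l) = 8 + (l + 0)*(-17) = 8 + l*(-17) = 8 - 17*l)
Q(145) - 29711 = (8 - 17*145) - 29711 = (8 - 2465) - 29711 = -2457 - 29711 = -32168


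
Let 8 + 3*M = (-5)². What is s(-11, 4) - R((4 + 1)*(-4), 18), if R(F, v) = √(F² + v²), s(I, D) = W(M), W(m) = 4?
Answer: 4 - 2*√181 ≈ -22.907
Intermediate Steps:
M = 17/3 (M = -8/3 + (⅓)*(-5)² = -8/3 + (⅓)*25 = -8/3 + 25/3 = 17/3 ≈ 5.6667)
s(I, D) = 4
s(-11, 4) - R((4 + 1)*(-4), 18) = 4 - √(((4 + 1)*(-4))² + 18²) = 4 - √((5*(-4))² + 324) = 4 - √((-20)² + 324) = 4 - √(400 + 324) = 4 - √724 = 4 - 2*√181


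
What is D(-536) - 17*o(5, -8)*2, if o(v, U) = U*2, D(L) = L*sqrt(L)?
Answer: 544 - 1072*I*sqrt(134) ≈ 544.0 - 12409.0*I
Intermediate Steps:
D(L) = L**(3/2)
o(v, U) = 2*U
D(-536) - 17*o(5, -8)*2 = (-536)**(3/2) - 17*(2*(-8))*2 = -1072*I*sqrt(134) - 17*(-16)*2 = -1072*I*sqrt(134) - (-272)*2 = -1072*I*sqrt(134) - 1*(-544) = -1072*I*sqrt(134) + 544 = 544 - 1072*I*sqrt(134)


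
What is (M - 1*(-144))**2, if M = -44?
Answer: 10000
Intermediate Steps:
(M - 1*(-144))**2 = (-44 - 1*(-144))**2 = (-44 + 144)**2 = 100**2 = 10000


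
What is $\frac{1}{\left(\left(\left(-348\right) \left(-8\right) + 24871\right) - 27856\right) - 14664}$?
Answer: $- \frac{1}{14865} \approx -6.7272 \cdot 10^{-5}$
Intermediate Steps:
$\frac{1}{\left(\left(\left(-348\right) \left(-8\right) + 24871\right) - 27856\right) - 14664} = \frac{1}{\left(\left(2784 + 24871\right) - 27856\right) - 14664} = \frac{1}{\left(27655 - 27856\right) - 14664} = \frac{1}{-201 - 14664} = \frac{1}{-14865} = - \frac{1}{14865}$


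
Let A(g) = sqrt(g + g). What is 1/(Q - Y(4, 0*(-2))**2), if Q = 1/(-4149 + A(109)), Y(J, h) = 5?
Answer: -215176862/5379473413 + sqrt(218)/10758946826 ≈ -0.040000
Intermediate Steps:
A(g) = sqrt(2)*sqrt(g) (A(g) = sqrt(2*g) = sqrt(2)*sqrt(g))
Q = 1/(-4149 + sqrt(218)) (Q = 1/(-4149 + sqrt(2)*sqrt(109)) = 1/(-4149 + sqrt(218)) ≈ -0.00024188)
1/(Q - Y(4, 0*(-2))**2) = 1/((-4149/17213983 - sqrt(218)/17213983) - 1*5**2) = 1/((-4149/17213983 - sqrt(218)/17213983) - 1*25) = 1/((-4149/17213983 - sqrt(218)/17213983) - 25) = 1/(-430353724/17213983 - sqrt(218)/17213983)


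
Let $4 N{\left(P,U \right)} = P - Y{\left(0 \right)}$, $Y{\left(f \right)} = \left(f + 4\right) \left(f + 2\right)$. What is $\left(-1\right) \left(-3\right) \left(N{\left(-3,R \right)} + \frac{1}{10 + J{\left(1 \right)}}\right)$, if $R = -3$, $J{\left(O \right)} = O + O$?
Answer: $-8$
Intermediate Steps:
$J{\left(O \right)} = 2 O$
$Y{\left(f \right)} = \left(2 + f\right) \left(4 + f\right)$ ($Y{\left(f \right)} = \left(4 + f\right) \left(2 + f\right) = \left(2 + f\right) \left(4 + f\right)$)
$N{\left(P,U \right)} = -2 + \frac{P}{4}$ ($N{\left(P,U \right)} = \frac{P - \left(8 + 0^{2} + 6 \cdot 0\right)}{4} = \frac{P - \left(8 + 0 + 0\right)}{4} = \frac{P - 8}{4} = \frac{-8 + P}{4} = -2 + \frac{P}{4}$)
$\left(-1\right) \left(-3\right) \left(N{\left(-3,R \right)} + \frac{1}{10 + J{\left(1 \right)}}\right) = \left(-1\right) \left(-3\right) \left(\left(-2 + \frac{1}{4} \left(-3\right)\right) + \frac{1}{10 + 2 \cdot 1}\right) = 3 \left(\left(-2 - \frac{3}{4}\right) + \frac{1}{10 + 2}\right) = 3 \left(- \frac{11}{4} + \frac{1}{12}\right) = 3 \left(- \frac{8}{3}\right) = -8$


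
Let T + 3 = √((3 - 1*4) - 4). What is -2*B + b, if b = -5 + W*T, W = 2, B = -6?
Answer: 1 + 2*I*√5 ≈ 1.0 + 4.4721*I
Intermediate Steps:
T = -3 + I*√5 (T = -3 + √((3 - 1*4) - 4) = -3 + √((3 - 4) - 4) = -3 + √(-1 - 4) = -3 + √(-5) = -3 + I*√5 ≈ -3.0 + 2.2361*I)
b = -11 + 2*I*√5 (b = -5 + 2*(-3 + I*√5) = -5 + (-6 + 2*I*√5) = -11 + 2*I*√5 ≈ -11.0 + 4.4721*I)
-2*B + b = -2*(-6) + (-11 + 2*I*√5) = 12 + (-11 + 2*I*√5) = 1 + 2*I*√5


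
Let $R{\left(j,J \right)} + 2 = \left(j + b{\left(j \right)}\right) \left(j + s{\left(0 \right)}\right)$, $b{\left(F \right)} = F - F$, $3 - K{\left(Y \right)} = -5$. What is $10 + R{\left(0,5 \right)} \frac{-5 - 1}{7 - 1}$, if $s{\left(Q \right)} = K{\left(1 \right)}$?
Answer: $12$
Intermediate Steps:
$K{\left(Y \right)} = 8$ ($K{\left(Y \right)} = 3 - -5 = 3 + 5 = 8$)
$s{\left(Q \right)} = 8$
$b{\left(F \right)} = 0$
$R{\left(j,J \right)} = -2 + j \left(8 + j\right)$ ($R{\left(j,J \right)} = -2 + \left(j + 0\right) \left(j + 8\right) = -2 + j \left(8 + j\right)$)
$10 + R{\left(0,5 \right)} \frac{-5 - 1}{7 - 1} = 10 + \left(-2 + 0^{2} + 8 \cdot 0\right) \frac{-5 - 1}{7 - 1} = 10 + \left(-2 + 0 + 0\right) \left(- \frac{6}{6}\right) = 10 - 2 \left(\left(-6\right) \frac{1}{6}\right) = 10 - -2 = 10 + 2 = 12$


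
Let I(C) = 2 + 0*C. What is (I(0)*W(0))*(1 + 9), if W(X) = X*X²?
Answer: 0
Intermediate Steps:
W(X) = X³
I(C) = 2 (I(C) = 2 + 0 = 2)
(I(0)*W(0))*(1 + 9) = (2*0³)*(1 + 9) = (2*0)*10 = 0*10 = 0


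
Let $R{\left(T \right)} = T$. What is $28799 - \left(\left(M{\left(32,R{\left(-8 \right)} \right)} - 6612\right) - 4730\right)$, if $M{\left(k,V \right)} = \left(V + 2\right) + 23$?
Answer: $40124$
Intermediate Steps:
$M{\left(k,V \right)} = 25 + V$ ($M{\left(k,V \right)} = \left(2 + V\right) + 23 = 25 + V$)
$28799 - \left(\left(M{\left(32,R{\left(-8 \right)} \right)} - 6612\right) - 4730\right) = 28799 - \left(\left(\left(25 - 8\right) - 6612\right) - 4730\right) = 28799 - \left(\left(17 - 6612\right) - 4730\right) = 28799 - \left(-6595 - 4730\right) = 28799 - -11325 = 28799 + 11325 = 40124$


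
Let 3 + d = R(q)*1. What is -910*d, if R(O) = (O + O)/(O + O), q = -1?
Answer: 1820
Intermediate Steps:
R(O) = 1 (R(O) = (2*O)/((2*O)) = (2*O)*(1/(2*O)) = 1)
d = -2 (d = -3 + 1*1 = -3 + 1 = -2)
-910*d = -910*(-2) = 1820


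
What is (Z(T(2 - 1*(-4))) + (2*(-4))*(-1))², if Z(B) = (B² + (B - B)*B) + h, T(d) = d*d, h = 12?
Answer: 1731856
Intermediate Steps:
T(d) = d²
Z(B) = 12 + B² (Z(B) = (B² + (B - B)*B) + 12 = (B² + 0*B) + 12 = (B² + 0) + 12 = B² + 12 = 12 + B²)
(Z(T(2 - 1*(-4))) + (2*(-4))*(-1))² = ((12 + ((2 - 1*(-4))²)²) + (2*(-4))*(-1))² = ((12 + ((2 + 4)²)²) - 8*(-1))² = ((12 + (6²)²) + 8)² = ((12 + 36²) + 8)² = ((12 + 1296) + 8)² = (1308 + 8)² = 1316² = 1731856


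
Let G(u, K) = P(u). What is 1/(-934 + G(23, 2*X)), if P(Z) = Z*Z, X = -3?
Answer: -1/405 ≈ -0.0024691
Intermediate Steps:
P(Z) = Z²
G(u, K) = u²
1/(-934 + G(23, 2*X)) = 1/(-934 + 23²) = 1/(-934 + 529) = 1/(-405) = -1/405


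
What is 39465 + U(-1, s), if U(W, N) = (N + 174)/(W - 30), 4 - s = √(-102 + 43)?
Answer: 1223237/31 + I*√59/31 ≈ 39459.0 + 0.24778*I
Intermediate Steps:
s = 4 - I*√59 (s = 4 - √(-102 + 43) = 4 - √(-59) = 4 - I*√59 ≈ 4.0 - 7.6811*I)
U(W, N) = (174 + N)/(-30 + W)
39465 + U(-1, s) = 39465 + (174 + (4 - I*√59))/(-30 - 1) = 39465 + (178 - I*√59)/(-31) = 39465 - (178 - I*√59)/31 = 39465 + (-178/31 + I*√59/31) = 1223237/31 + I*√59/31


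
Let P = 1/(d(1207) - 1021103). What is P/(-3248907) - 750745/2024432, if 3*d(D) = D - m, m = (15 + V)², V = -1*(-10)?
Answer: -2490099841950590503/6714713788628384016 ≈ -0.37084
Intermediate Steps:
V = 10
m = 625 (m = (15 + 10)² = 25² = 625)
d(D) = -625/3 + D/3 (d(D) = (D - 1*625)/3 = (D - 625)/3 = (-625 + D)/3 = -625/3 + D/3)
P = -1/1020909 (P = 1/((-625/3 + (⅓)*1207) - 1021103) = 1/((-625/3 + 1207/3) - 1021103) = 1/(194 - 1021103) = 1/(-1020909) = -1/1020909 ≈ -9.7952e-7)
P/(-3248907) - 750745/2024432 = -1/1020909/(-3248907) - 750745/2024432 = -1/1020909*(-1/3248907) - 750745*1/2024432 = 1/3316838396463 - 750745/2024432 = -2490099841950590503/6714713788628384016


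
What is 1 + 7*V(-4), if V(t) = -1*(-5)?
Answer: 36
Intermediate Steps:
V(t) = 5
1 + 7*V(-4) = 1 + 7*5 = 1 + 35 = 36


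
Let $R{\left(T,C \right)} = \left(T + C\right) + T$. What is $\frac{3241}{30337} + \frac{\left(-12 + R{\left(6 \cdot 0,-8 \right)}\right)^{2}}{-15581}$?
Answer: $\frac{38363221}{472680797} \approx 0.081161$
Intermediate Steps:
$R{\left(T,C \right)} = C + 2 T$ ($R{\left(T,C \right)} = \left(C + T\right) + T = C + 2 T$)
$\frac{3241}{30337} + \frac{\left(-12 + R{\left(6 \cdot 0,-8 \right)}\right)^{2}}{-15581} = \frac{3241}{30337} + \frac{\left(-12 - \left(8 - 2 \cdot 6 \cdot 0\right)\right)^{2}}{-15581} = 3241 \cdot \frac{1}{30337} + \left(-12 + \left(-8 + 2 \cdot 0\right)\right)^{2} \left(- \frac{1}{15581}\right) = \frac{3241}{30337} + \left(-12 + \left(-8 + 0\right)\right)^{2} \left(- \frac{1}{15581}\right) = \frac{3241}{30337} + \left(-12 - 8\right)^{2} \left(- \frac{1}{15581}\right) = \frac{3241}{30337} + \left(-20\right)^{2} \left(- \frac{1}{15581}\right) = \frac{3241}{30337} + 400 \left(- \frac{1}{15581}\right) = \frac{3241}{30337} - \frac{400}{15581} = \frac{38363221}{472680797}$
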